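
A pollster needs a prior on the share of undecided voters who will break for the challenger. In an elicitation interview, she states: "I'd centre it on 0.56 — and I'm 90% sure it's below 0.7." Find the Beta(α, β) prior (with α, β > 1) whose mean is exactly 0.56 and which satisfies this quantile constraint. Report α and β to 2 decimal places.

With mean 0.56 fixed, write α = 0.56s, β = 0.44s where s = α+β.
Need P(θ < 0.7) = 0.9 under Beta(0.56s, 0.44s). Normal approximation: (q−m)/√(m(1−m)/s) ≈ z_{0.9} = 1.28, so s ≈ 0.56·0.44·(1.28)²/(0.7−0.56)² = 20.6.
At s = 20.6: P(θ<0.7) ≈ 0.904. Adjusting to match 0.9 gives s ≈ 19.88.
So α = 0.56·19.88 ≈ 11.13, β = 0.44·19.88 ≈ 8.75.

α ≈ 11.13, β ≈ 8.75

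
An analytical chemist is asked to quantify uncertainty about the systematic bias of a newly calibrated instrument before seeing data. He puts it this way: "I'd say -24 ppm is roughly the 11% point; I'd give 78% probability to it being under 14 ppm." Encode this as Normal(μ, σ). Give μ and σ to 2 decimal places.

For Normal(μ,σ), the p-quantile is μ + z_p·σ. Here z_{0.11} = -1.227, z_{0.78} = 0.7722.
So -24 = μ − 1.227σ and 14 = μ + 0.7722σ.
Subtracting: σ = (14 − -24)/(0.7722 − (-1.227)) = 19.01.
Then μ = -24 − (-1.227)·19.01 = -0.68.

μ = -0.68, σ = 19.01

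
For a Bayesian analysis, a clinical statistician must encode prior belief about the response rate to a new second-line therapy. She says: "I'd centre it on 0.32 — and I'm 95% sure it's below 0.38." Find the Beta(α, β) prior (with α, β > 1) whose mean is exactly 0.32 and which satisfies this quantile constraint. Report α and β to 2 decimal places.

With mean 0.32 fixed, write α = 0.32s, β = 0.68s where s = α+β.
Need P(θ < 0.38) = 0.95 under Beta(0.32s, 0.68s). Normal approximation: (q−m)/√(m(1−m)/s) ≈ z_{0.95} = 1.64, so s ≈ 0.32·0.68·(1.64)²/(0.38−0.32)² = 163.5.
At s = 163.5: P(θ<0.38) ≈ 0.947. Adjusting to match 0.95 gives s ≈ 169.35.
So α = 0.32·169.35 ≈ 54.19, β = 0.68·169.35 ≈ 115.16.

α ≈ 54.19, β ≈ 115.16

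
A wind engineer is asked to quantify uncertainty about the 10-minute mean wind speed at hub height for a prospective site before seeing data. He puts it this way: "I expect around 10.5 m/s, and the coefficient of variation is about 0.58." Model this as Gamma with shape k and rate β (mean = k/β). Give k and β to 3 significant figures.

k ≈ 2.97, β ≈ 0.283

For Gamma(k, rate β): mean = k/β, variance = k/β², so CV = 1/√k.
CV = 0.58, hence k = 1/CV² = 2.97.
Then β = k/mean = 2.97/10.5 = 0.283.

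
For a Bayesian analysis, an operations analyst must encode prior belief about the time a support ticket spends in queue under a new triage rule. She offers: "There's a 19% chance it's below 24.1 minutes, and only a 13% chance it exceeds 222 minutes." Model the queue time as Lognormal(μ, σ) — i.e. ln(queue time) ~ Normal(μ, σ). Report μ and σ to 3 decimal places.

If T ~ Lognormal(μ,σ) then ln T ~ Normal(μ,σ), so the p-quantile of ln T is μ + z_p·σ.
ln(24.1) = 3.182 and ln(222) = 5.403; z_{0.19} = -0.8779, z_{0.87} = 1.126.
σ = (5.403 − 3.182)/(1.126 − (-0.8779)) = 1.108.
μ = 3.182 − (-0.8779)·1.108 = 4.155.

μ ≈ 4.155, σ ≈ 1.108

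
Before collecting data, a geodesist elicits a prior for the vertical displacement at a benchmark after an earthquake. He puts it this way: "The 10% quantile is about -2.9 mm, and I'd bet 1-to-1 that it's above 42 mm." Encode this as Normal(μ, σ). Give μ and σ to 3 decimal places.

For Normal(μ,σ), the p-quantile is μ + z_p·σ. Here z_{0.1} = -1.282, z_{0.5} = 0.
So -2.9 = μ − 1.282σ and 42 = μ + 0σ.
Subtracting: σ = (42 − -2.9)/(0 − (-1.282)) = 35.036.
Then μ = -2.9 − (-1.282)·35.036 = 42.000.

μ = 42.000, σ = 35.036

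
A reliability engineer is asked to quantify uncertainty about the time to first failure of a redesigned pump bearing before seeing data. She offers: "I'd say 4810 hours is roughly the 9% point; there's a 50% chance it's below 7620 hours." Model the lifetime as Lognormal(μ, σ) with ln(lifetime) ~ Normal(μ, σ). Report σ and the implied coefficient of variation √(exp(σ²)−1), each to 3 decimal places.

σ ≈ 0.343, CV ≈ 0.354

If T ~ Lognormal(μ,σ) then ln T ~ Normal(μ,σ), so the p-quantile of ln T is μ + z_p·σ.
ln(4810) = 8.478 and ln(7620) = 8.939; z_{0.09} = -1.341, z_{0.5} = 0.
σ = (8.939 − 8.478)/(0 − (-1.341)) = 0.343.
μ = 8.478 − (-1.341)·0.343 = 8.939.
CV = √(exp(σ²)−1) = √(exp(0.1178)−1) = 0.354.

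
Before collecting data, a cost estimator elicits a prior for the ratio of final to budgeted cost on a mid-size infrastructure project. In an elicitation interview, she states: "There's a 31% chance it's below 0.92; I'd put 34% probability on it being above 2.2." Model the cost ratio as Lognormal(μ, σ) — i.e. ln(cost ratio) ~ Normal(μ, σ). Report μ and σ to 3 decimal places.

If T ~ Lognormal(μ,σ) then ln T ~ Normal(μ,σ), so the p-quantile of ln T is μ + z_p·σ.
ln(0.92) = -0.08338 and ln(2.2) = 0.7885; z_{0.31} = -0.4959, z_{0.66} = 0.4125.
σ = (0.7885 − -0.08338)/(0.4125 − (-0.4959)) = 0.960.
μ = -0.08338 − (-0.4959)·0.960 = 0.393.

μ ≈ 0.393, σ ≈ 0.960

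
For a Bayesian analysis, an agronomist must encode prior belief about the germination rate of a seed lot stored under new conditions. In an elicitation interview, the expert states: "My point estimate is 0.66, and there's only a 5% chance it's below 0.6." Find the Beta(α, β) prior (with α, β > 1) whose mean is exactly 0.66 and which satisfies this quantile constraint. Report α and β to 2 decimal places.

α ≈ 114.67, β ≈ 59.07

With mean 0.66 fixed, write α = 0.66s, β = 0.34s where s = α+β.
Need P(θ < 0.6) = 0.05 under Beta(0.66s, 0.34s). Normal approximation: (q−m)/√(m(1−m)/s) ≈ z_{0.05} = -1.64, so s ≈ 0.66·0.34·(-1.64)²/(0.6−0.66)² = 168.6.
At s = 168.6: P(θ<0.6) ≈ 0.053. Adjusting to match 0.05 gives s ≈ 173.74.
So α = 0.66·173.74 ≈ 114.67, β = 0.34·173.74 ≈ 59.07.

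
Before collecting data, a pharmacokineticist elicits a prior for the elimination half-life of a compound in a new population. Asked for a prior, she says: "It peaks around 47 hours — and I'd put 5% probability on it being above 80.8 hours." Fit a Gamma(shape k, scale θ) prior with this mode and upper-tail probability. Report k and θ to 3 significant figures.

Gamma(k,θ) with k>1 has mode (k−1)θ, so θ = 47/(k−1).
Need P(X < 80.8) = 0.95 with θ tied to k this way. Start at k = 2, θ = 47: P(X<80.8) ≈ 0.513.
Too low — raise k to concentrate. Iterating converges to k ≈ 10.5.
Then θ = 47/(10.5−1) ≈ 4.94.

k ≈ 10.5, θ ≈ 4.94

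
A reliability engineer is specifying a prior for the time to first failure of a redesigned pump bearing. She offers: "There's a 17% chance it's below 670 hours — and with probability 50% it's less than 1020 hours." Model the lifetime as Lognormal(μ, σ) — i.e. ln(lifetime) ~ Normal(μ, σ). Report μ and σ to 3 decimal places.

If T ~ Lognormal(μ,σ) then ln T ~ Normal(μ,σ), so the p-quantile of ln T is μ + z_p·σ.
ln(670) = 6.507 and ln(1020) = 6.928; z_{0.17} = -0.9542, z_{0.5} = 0.
σ = (6.928 − 6.507)/(0 − (-0.9542)) = 0.440.
μ = 6.507 − (-0.9542)·0.440 = 6.928.

μ ≈ 6.928, σ ≈ 0.440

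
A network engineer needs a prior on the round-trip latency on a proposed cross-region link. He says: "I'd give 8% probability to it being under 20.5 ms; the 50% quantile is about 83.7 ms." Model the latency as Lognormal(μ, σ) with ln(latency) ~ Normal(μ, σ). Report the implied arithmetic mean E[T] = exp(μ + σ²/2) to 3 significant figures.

E[T] ≈ 138 ms

If T ~ Lognormal(μ,σ) then ln T ~ Normal(μ,σ), so the p-quantile of ln T is μ + z_p·σ.
ln(20.5) = 3.02 and ln(83.7) = 4.427; z_{0.08} = -1.405, z_{0.5} = 0.
σ = (4.427 − 3.02)/(0 − (-1.405)) = 1.001.
μ = 3.02 − (-1.405)·1.001 = 4.427.
E[T] = exp(μ + σ²/2) = exp(4.427 + 0.5012) = 138 ms.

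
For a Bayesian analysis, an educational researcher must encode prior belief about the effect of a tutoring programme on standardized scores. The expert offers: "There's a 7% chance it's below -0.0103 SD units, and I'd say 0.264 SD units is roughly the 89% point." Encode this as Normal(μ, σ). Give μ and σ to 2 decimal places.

For Normal(μ,σ), the p-quantile is μ + z_p·σ. Here z_{0.07} = -1.476, z_{0.89} = 1.227.
So -0.0103 = μ − 1.476σ and 0.264 = μ + 1.227σ.
Subtracting: σ = (0.264 − -0.0103)/(1.227 − (-1.476)) = 0.10.
Then μ = -0.0103 − (-1.476)·0.10 = 0.14.

μ = 0.14, σ = 0.10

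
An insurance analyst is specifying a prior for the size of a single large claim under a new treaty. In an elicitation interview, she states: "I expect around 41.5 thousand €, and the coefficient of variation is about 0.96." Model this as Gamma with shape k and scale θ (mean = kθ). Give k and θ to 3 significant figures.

For Gamma(k, scale θ): mean = kθ, variance = kθ², so CV = 1/√k.
CV = 0.96, hence k = 1/CV² = 1.09.
Then θ = mean/k = 41.5/1.09 = 38.2.

k ≈ 1.09, θ ≈ 38.2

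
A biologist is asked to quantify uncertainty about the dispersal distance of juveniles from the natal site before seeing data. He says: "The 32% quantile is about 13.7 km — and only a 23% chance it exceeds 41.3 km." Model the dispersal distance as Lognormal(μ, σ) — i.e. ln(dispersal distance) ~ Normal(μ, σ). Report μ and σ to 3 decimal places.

If T ~ Lognormal(μ,σ) then ln T ~ Normal(μ,σ), so the p-quantile of ln T is μ + z_p·σ.
ln(13.7) = 2.617 and ln(41.3) = 3.721; z_{0.32} = -0.4677, z_{0.77} = 0.7388.
σ = (3.721 − 2.617)/(0.7388 − (-0.4677)) = 0.915.
μ = 2.617 − (-0.4677)·0.915 = 3.045.

μ ≈ 3.045, σ ≈ 0.915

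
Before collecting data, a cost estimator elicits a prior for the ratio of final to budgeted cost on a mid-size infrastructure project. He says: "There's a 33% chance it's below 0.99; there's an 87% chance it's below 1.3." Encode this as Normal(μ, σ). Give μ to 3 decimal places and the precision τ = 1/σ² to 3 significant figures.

For Normal(μ,σ), the p-quantile is μ + z_p·σ. Here z_{0.33} = -0.4399, z_{0.87} = 1.126.
So 0.99 = μ − 0.4399σ and 1.3 = μ + 1.126σ.
Subtracting: σ = (1.3 − 0.99)/(1.126 − (-0.4399)) = 0.198.
Then μ = 0.99 − (-0.4399)·0.198 = 1.077.
Precision τ = 1/σ² = 1/0.1979² = 25.5.

μ = 1.077, τ = 25.5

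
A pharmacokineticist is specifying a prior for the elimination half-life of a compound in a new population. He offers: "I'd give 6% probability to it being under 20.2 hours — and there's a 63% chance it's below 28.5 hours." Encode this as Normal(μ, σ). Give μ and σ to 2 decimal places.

The p-quantile of Normal(μ,σ) is μ + z_p·σ, with z_{0.06} = -1.555 and z_{0.63} = 0.3319.
Eliminate σ: μ = (z₂·x₁ − z₁·x₂)/(z₂ − z₁) = (0.3319·20.2 − (-1.555)·28.5)/1.887 = 27.04.
Then σ = (x₂ − x₁)/(z₂ − z₁) = (28.5 − 20.2)/1.887 = 4.40.

μ = 27.04, σ = 4.40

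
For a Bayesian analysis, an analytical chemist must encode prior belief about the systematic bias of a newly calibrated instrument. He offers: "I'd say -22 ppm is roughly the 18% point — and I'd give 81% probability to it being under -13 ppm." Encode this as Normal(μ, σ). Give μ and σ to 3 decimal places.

For Normal(μ,σ), the p-quantile is μ + z_p·σ. Here z_{0.18} = -0.9154, z_{0.81} = 0.8779.
So -22 = μ − 0.9154σ and -13 = μ + 0.8779σ.
Subtracting: σ = (-13 − -22)/(0.8779 − (-0.9154)) = 5.019.
Then μ = -22 − (-0.9154)·5.019 = -17.406.

μ = -17.406, σ = 5.019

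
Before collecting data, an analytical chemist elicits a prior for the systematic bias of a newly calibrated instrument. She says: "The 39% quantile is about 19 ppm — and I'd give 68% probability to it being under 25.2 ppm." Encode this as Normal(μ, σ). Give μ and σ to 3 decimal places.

For Normal(μ,σ), the p-quantile is μ + z_p·σ. Here z_{0.39} = -0.2793, z_{0.68} = 0.4677.
So 19 = μ − 0.2793σ and 25.2 = μ + 0.4677σ.
Subtracting: σ = (25.2 − 19)/(0.4677 − (-0.2793)) = 8.300.
Then μ = 19 − (-0.2793)·8.300 = 21.318.

μ = 21.318, σ = 8.300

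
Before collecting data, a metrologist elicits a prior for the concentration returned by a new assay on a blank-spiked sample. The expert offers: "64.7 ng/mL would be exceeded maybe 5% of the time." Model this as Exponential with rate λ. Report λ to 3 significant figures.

λ ≈ 0.0463

P(T > 64.7) = e^(−λ·64.7) = 0.05, so λ = −ln(0.05)/64.7 = 0.0463.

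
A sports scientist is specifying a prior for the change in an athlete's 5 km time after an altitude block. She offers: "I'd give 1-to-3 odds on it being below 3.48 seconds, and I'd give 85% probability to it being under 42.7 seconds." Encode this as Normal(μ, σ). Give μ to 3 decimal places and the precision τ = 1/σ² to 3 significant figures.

The p-quantile of Normal(μ,σ) is μ + z_p·σ, with z_{0.25} = -0.6745 and z_{0.85} = 1.036.
Eliminate σ: μ = (z₂·x₁ − z₁·x₂)/(z₂ − z₁) = (1.036·3.48 − (-0.6745)·42.7)/1.711 = 18.942.
Then σ = (x₂ − x₁)/(z₂ − z₁) = (42.7 − 3.48)/1.711 = 22.923.
Precision τ = 1/σ² = 1/22.92² = 0.0019.

μ = 18.942, τ = 0.0019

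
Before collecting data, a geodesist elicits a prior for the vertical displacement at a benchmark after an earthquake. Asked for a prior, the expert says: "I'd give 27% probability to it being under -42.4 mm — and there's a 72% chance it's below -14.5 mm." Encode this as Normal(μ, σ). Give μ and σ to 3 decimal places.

μ = -28.100, σ = 23.335

For Normal(μ,σ), the p-quantile is μ + z_p·σ. Here z_{0.27} = -0.6128, z_{0.72} = 0.5828.
So -42.4 = μ − 0.6128σ and -14.5 = μ + 0.5828σ.
Subtracting: σ = (-14.5 − -42.4)/(0.5828 − (-0.6128)) = 23.335.
Then μ = -42.4 − (-0.6128)·23.335 = -28.100.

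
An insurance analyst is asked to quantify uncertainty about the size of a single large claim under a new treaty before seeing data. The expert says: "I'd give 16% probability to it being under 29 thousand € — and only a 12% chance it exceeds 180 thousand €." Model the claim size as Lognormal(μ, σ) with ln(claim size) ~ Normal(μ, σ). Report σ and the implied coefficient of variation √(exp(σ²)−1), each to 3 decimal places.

If T ~ Lognormal(μ,σ) then ln T ~ Normal(μ,σ), so the p-quantile of ln T is μ + z_p·σ.
ln(29) = 3.367 and ln(180) = 5.193; z_{0.16} = -0.9945, z_{0.88} = 1.175.
σ = (5.193 − 3.367)/(1.175 − (-0.9945)) = 0.842.
μ = 3.367 − (-0.9945)·0.842 = 4.204.
CV = √(exp(σ²)−1) = √(exp(0.7082)−1) = 1.015.

σ ≈ 0.842, CV ≈ 1.015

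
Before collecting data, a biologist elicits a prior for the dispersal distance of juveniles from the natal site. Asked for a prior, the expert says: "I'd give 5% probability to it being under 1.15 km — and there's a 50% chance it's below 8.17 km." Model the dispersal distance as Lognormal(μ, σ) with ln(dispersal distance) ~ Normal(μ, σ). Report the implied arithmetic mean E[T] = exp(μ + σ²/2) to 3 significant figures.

If T ~ Lognormal(μ,σ) then ln T ~ Normal(μ,σ), so the p-quantile of ln T is μ + z_p·σ.
ln(1.15) = 0.1398 and ln(8.17) = 2.1; z_{0.05} = -1.645, z_{0.5} = 0.
σ = (2.1 − 0.1398)/(0 − (-1.645)) = 1.192.
μ = 0.1398 − (-1.645)·1.192 = 2.100.
E[T] = exp(μ + σ²/2) = exp(2.100 + 0.7105) = 16.6 km.

E[T] ≈ 16.6 km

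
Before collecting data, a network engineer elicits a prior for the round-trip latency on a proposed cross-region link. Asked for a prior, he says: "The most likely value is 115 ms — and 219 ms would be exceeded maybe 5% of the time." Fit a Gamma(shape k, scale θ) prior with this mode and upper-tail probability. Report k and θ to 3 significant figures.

Gamma(k,θ) with k>1 has mode (k−1)θ, so θ = 115/(k−1).
Need P(X < 219) = 0.95 with θ tied to k this way. Start at k = 2, θ = 115: P(X<219) ≈ 0.567.
Too low — raise k to concentrate. Iterating converges to k ≈ 7.7.
Then θ = 115/(7.7−1) ≈ 17.2.

k ≈ 7.7, θ ≈ 17.2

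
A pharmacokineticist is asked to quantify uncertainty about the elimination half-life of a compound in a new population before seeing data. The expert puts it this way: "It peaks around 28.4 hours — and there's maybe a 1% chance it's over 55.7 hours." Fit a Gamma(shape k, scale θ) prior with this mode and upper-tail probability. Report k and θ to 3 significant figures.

Gamma(k,θ) with k>1 has mode (k−1)θ, so θ = 28.4/(k−1).
Need P(X < 55.7) = 0.99 with θ tied to k this way. Start at k = 2, θ = 28.4: P(X<55.7) ≈ 0.583.
Too low — raise k to concentrate. Iterating converges to k ≈ 11.9.
Then θ = 28.4/(11.9−1) ≈ 2.61.

k ≈ 11.9, θ ≈ 2.61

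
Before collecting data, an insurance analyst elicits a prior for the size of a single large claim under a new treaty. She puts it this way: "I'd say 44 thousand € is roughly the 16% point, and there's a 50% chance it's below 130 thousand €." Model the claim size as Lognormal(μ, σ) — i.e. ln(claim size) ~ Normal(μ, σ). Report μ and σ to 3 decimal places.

μ ≈ 4.868, σ ≈ 1.089

If T ~ Lognormal(μ,σ) then ln T ~ Normal(μ,σ), so the p-quantile of ln T is μ + z_p·σ.
ln(44) = 3.784 and ln(130) = 4.868; z_{0.16} = -0.9945, z_{0.5} = 0.
σ = (4.868 − 3.784)/(0 − (-0.9945)) = 1.089.
μ = 3.784 − (-0.9945)·1.089 = 4.868.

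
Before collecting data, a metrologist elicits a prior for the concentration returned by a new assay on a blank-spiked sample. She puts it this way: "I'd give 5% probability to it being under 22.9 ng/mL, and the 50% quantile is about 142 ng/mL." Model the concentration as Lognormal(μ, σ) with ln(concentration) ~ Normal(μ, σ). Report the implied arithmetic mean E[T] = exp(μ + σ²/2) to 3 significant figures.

If T ~ Lognormal(μ,σ) then ln T ~ Normal(μ,σ), so the p-quantile of ln T is μ + z_p·σ.
ln(22.9) = 3.131 and ln(142) = 4.956; z_{0.05} = -1.645, z_{0.5} = 0.
σ = (4.956 − 3.131)/(0 − (-1.645)) = 1.109.
μ = 3.131 − (-1.645)·1.109 = 4.956.
E[T] = exp(μ + σ²/2) = exp(4.956 + 0.6153) = 263 ng/mL.

E[T] ≈ 263 ng/mL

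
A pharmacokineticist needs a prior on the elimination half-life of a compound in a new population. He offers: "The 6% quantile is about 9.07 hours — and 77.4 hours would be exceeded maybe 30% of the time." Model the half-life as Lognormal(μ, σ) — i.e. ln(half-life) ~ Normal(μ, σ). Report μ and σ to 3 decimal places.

μ ≈ 3.808, σ ≈ 1.031

If T ~ Lognormal(μ,σ) then ln T ~ Normal(μ,σ), so the p-quantile of ln T is μ + z_p·σ.
ln(9.07) = 2.205 and ln(77.4) = 4.349; z_{0.06} = -1.555, z_{0.7} = 0.5244.
σ = (4.349 − 2.205)/(0.5244 − (-1.555)) = 1.031.
μ = 2.205 − (-1.555)·1.031 = 3.808.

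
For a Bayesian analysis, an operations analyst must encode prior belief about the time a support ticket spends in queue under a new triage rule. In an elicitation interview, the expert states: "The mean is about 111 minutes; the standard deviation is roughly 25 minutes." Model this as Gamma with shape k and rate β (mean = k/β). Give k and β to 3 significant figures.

For Gamma(k, rate β): mean = k/β, variance = k/β², so CV = 1/√k.
CV = SD/mean = 25/111 = 0.2252, hence k = 1/CV² = 19.7.
Then β = k/mean = 19.7/111 = 0.178.

k ≈ 19.7, β ≈ 0.178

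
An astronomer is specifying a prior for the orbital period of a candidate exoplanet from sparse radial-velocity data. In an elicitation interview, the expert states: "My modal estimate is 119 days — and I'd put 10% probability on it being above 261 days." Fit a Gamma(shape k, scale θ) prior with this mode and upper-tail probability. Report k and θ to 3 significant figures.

k ≈ 4.12, θ ≈ 38.2

Gamma(k,θ) with k>1 has mode (k−1)θ, so θ = 119/(k−1).
Need P(X < 261) = 0.9 with θ tied to k this way. Start at k = 2, θ = 119: P(X<261) ≈ 0.644.
Too low — raise k to concentrate. Iterating converges to k ≈ 4.12.
Then θ = 119/(4.12−1) ≈ 38.2.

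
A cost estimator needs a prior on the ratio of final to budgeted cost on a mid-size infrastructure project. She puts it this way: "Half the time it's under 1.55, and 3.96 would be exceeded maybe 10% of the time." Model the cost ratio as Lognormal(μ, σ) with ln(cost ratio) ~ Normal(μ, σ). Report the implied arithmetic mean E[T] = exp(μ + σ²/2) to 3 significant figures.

E[T] ≈ 2.03

If T ~ Lognormal(μ,σ) then ln T ~ Normal(μ,σ), so the p-quantile of ln T is μ + z_p·σ.
ln(1.55) = 0.4383 and ln(3.96) = 1.376; z_{0.5} = 0, z_{0.9} = 1.282.
σ = (1.376 − 0.4383)/(1.282 − (0)) = 0.732.
μ = 0.4383 − (0)·0.732 = 0.438.
E[T] = exp(μ + σ²/2) = exp(0.438 + 0.2679) = 2.03.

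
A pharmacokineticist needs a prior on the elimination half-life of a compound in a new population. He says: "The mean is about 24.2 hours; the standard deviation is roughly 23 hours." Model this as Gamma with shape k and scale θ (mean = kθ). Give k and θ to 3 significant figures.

k ≈ 1.11, θ ≈ 21.9

For Gamma(k, scale θ): mean = kθ, variance = kθ², so CV = 1/√k.
CV = SD/mean = 23/24.2 = 0.9504, hence k = 1/CV² = 1.11.
Then θ = mean/k = 24.2/1.11 = 21.9.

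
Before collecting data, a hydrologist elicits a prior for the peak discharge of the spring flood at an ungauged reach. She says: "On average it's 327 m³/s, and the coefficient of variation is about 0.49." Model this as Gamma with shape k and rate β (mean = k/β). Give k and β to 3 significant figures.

For Gamma(k, rate β): mean = k/β, variance = k/β², so CV = 1/√k.
CV = 0.49, hence k = 1/CV² = 4.16.
Then β = k/mean = 4.16/327 = 0.0127.

k ≈ 4.16, β ≈ 0.0127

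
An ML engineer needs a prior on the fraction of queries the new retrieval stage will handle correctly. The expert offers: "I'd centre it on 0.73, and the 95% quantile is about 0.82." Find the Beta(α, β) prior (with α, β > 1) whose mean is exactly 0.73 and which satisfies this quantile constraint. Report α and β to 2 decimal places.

With mean 0.73 fixed, write α = 0.73s, β = 0.27s where s = α+β.
Need P(θ < 0.82) = 0.95 under Beta(0.73s, 0.27s). Normal approximation: (q−m)/√(m(1−m)/s) ≈ z_{0.95} = 1.64, so s ≈ 0.73·0.27·(1.64)²/(0.82−0.73)² = 65.8.
At s = 65.8: P(θ<0.82) ≈ 0.960. Adjusting to match 0.95 gives s ≈ 58.59.
So α = 0.73·58.59 ≈ 42.77, β = 0.27·58.59 ≈ 15.82.

α ≈ 42.77, β ≈ 15.82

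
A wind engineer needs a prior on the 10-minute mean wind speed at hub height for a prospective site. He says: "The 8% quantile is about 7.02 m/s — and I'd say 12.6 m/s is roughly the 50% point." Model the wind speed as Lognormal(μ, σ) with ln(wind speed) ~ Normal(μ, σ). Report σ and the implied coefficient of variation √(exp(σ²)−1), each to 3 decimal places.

σ ≈ 0.416, CV ≈ 0.435

If T ~ Lognormal(μ,σ) then ln T ~ Normal(μ,σ), so the p-quantile of ln T is μ + z_p·σ.
ln(7.02) = 1.949 and ln(12.6) = 2.534; z_{0.08} = -1.405, z_{0.5} = 0.
σ = (2.534 − 1.949)/(0 − (-1.405)) = 0.416.
μ = 1.949 − (-1.405)·0.416 = 2.534.
CV = √(exp(σ²)−1) = √(exp(0.1733)−1) = 0.435.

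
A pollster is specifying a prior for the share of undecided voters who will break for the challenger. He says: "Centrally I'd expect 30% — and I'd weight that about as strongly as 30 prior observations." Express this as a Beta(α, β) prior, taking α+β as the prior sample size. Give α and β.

α = 9, β = 21

Under the effective-sample-size interpretation, Beta(α, β) has prior mean α/(α+β) and prior sample size α+β.
So α+β = 30 and α/(α+β) = 0.3, giving α = 0.3·30 = 9 and β = 30 − 9 = 21.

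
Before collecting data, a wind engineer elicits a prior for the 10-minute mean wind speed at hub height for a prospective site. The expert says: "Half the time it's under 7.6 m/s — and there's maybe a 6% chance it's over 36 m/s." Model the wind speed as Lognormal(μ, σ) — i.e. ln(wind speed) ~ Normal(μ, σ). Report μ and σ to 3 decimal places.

μ ≈ 2.028, σ ≈ 1.000

If T ~ Lognormal(μ,σ) then ln T ~ Normal(μ,σ), so the p-quantile of ln T is μ + z_p·σ.
ln(7.6) = 2.028 and ln(36) = 3.584; z_{0.5} = 0, z_{0.94} = 1.555.
σ = (3.584 − 2.028)/(1.555 − (0)) = 1.000.
μ = 2.028 − (0)·1.000 = 2.028.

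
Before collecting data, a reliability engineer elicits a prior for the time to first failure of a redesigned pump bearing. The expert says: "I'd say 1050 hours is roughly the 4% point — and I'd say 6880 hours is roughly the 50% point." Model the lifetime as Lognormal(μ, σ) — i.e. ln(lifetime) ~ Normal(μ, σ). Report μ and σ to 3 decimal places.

If T ~ Lognormal(μ,σ) then ln T ~ Normal(μ,σ), so the p-quantile of ln T is μ + z_p·σ.
ln(1050) = 6.957 and ln(6880) = 8.836; z_{0.04} = -1.751, z_{0.5} = 0.
σ = (8.836 − 6.957)/(0 − (-1.751)) = 1.074.
μ = 6.957 − (-1.751)·1.074 = 8.836.

μ ≈ 8.836, σ ≈ 1.074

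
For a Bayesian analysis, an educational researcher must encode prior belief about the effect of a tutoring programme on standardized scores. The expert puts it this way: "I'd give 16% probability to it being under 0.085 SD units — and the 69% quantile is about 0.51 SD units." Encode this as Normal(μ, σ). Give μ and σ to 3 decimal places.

μ = 0.369, σ = 0.285

The p-quantile of Normal(μ,σ) is μ + z_p·σ, with z_{0.16} = -0.9945 and z_{0.69} = 0.4959.
Eliminate σ: μ = (z₂·x₁ − z₁·x₂)/(z₂ − z₁) = (0.4959·0.085 − (-0.9945)·0.51)/1.49 = 0.369.
Then σ = (x₂ − x₁)/(z₂ − z₁) = (0.51 − 0.085)/1.49 = 0.285.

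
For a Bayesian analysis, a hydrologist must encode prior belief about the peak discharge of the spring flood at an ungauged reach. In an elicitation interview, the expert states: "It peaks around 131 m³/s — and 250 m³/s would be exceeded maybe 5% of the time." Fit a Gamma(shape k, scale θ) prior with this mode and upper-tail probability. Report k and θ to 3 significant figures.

Gamma(k,θ) with k>1 has mode (k−1)θ, so θ = 131/(k−1).
Need P(X < 250) = 0.95 with θ tied to k this way. Start at k = 2, θ = 131: P(X<250) ≈ 0.569.
Too low — raise k to concentrate. Iterating converges to k ≈ 7.65.
Then θ = 131/(7.65−1) ≈ 19.7.

k ≈ 7.65, θ ≈ 19.7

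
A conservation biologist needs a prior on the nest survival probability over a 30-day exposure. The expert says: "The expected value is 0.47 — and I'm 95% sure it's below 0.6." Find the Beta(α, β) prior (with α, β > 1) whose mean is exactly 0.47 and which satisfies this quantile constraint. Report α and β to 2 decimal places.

α ≈ 18.58, β ≈ 20.96

With mean 0.47 fixed, write α = 0.47s, β = 0.53s where s = α+β.
Need P(θ < 0.6) = 0.95 under Beta(0.47s, 0.53s). Normal approximation: (q−m)/√(m(1−m)/s) ≈ z_{0.95} = 1.64, so s ≈ 0.47·0.53·(1.64)²/(0.6−0.47)² = 39.9.
At s = 39.9: P(θ<0.6) ≈ 0.951. Adjusting to match 0.95 gives s ≈ 39.54.
So α = 0.47·39.54 ≈ 18.58, β = 0.53·39.54 ≈ 20.96.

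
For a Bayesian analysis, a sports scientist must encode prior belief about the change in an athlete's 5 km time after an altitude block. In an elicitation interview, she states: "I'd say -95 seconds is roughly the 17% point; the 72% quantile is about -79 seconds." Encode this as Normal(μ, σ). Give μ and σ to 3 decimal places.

μ = -85.067, σ = 10.410

The p-quantile of Normal(μ,σ) is μ + z_p·σ, with z_{0.17} = -0.9542 and z_{0.72} = 0.5828.
Eliminate σ: μ = (z₂·x₁ − z₁·x₂)/(z₂ − z₁) = (0.5828·-95 − (-0.9542)·-79)/1.537 = -85.067.
Then σ = (x₂ − x₁)/(z₂ − z₁) = (-79 − -95)/1.537 = 10.410.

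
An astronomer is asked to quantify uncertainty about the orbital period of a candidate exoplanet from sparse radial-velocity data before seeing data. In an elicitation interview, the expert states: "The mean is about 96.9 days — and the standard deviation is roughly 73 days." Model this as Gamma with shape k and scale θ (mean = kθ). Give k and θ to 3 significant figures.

For Gamma(k, scale θ): mean = kθ, variance = kθ², so CV = 1/√k.
CV = SD/mean = 73/96.9 = 0.7534, hence k = 1/CV² = 1.76.
Then θ = mean/k = 96.9/1.76 = 55.

k ≈ 1.76, θ ≈ 55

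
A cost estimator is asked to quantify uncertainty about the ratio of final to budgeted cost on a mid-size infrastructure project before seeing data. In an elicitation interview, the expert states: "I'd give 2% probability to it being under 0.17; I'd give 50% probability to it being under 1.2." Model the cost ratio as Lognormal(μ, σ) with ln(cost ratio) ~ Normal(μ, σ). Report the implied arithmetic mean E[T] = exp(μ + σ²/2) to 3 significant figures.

If T ~ Lognormal(μ,σ) then ln T ~ Normal(μ,σ), so the p-quantile of ln T is μ + z_p·σ.
ln(0.17) = -1.772 and ln(1.2) = 0.1823; z_{0.02} = -2.054, z_{0.5} = 0.
σ = (0.1823 − -1.772)/(0 − (-2.054)) = 0.952.
μ = -1.772 − (-2.054)·0.952 = 0.182.
E[T] = exp(μ + σ²/2) = exp(0.182 + 0.4527) = 1.89.

E[T] ≈ 1.89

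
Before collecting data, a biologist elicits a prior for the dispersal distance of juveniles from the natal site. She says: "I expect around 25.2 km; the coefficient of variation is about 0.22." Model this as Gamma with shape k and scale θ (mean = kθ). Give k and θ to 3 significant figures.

For Gamma(k, scale θ): mean = kθ, variance = kθ², so CV = 1/√k.
CV = 0.22, hence k = 1/CV² = 20.7.
Then θ = mean/k = 25.2/20.7 = 1.22.

k ≈ 20.7, θ ≈ 1.22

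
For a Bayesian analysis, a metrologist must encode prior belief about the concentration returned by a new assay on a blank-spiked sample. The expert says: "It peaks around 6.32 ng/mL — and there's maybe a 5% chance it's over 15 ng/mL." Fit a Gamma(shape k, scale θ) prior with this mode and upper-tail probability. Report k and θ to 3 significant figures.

k ≈ 4.66, θ ≈ 1.73

Gamma(k,θ) with k>1 has mode (k−1)θ, so θ = 6.32/(k−1).
Need P(X < 15) = 0.95 with θ tied to k this way. Start at k = 2, θ = 6.32: P(X<15) ≈ 0.686.
Too low — raise k to concentrate. Iterating converges to k ≈ 4.66.
Then θ = 6.32/(4.66−1) ≈ 1.73.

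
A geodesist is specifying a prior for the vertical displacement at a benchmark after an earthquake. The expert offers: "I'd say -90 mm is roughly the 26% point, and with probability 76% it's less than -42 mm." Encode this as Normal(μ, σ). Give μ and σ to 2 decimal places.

μ = -67.12, σ = 35.56

The p-quantile of Normal(μ,σ) is μ + z_p·σ, with z_{0.26} = -0.6433 and z_{0.76} = 0.7063.
Eliminate σ: μ = (z₂·x₁ − z₁·x₂)/(z₂ − z₁) = (0.7063·-90 − (-0.6433)·-42)/1.35 = -67.12.
Then σ = (x₂ − x₁)/(z₂ − z₁) = (-42 − -90)/1.35 = 35.56.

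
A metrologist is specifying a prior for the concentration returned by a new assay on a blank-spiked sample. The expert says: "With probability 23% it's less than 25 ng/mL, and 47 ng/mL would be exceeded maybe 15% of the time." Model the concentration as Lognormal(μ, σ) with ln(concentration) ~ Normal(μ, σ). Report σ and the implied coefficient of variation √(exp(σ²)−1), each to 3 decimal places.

If T ~ Lognormal(μ,σ) then ln T ~ Normal(μ,σ), so the p-quantile of ln T is μ + z_p·σ.
ln(25) = 3.219 and ln(47) = 3.85; z_{0.23} = -0.7388, z_{0.85} = 1.036.
σ = (3.85 − 3.219)/(1.036 − (-0.7388)) = 0.356.
μ = 3.219 − (-0.7388)·0.356 = 3.482.
CV = √(exp(σ²)−1) = √(exp(0.1264)−1) = 0.367.

σ ≈ 0.356, CV ≈ 0.367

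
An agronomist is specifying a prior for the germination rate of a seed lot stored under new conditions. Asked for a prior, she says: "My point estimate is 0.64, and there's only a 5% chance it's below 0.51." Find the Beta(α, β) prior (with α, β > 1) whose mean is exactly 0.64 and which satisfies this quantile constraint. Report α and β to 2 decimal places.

With mean 0.64 fixed, write α = 0.64s, β = 0.36s where s = α+β.
Need P(θ < 0.51) = 0.05 under Beta(0.64s, 0.36s). Normal approximation: (q−m)/√(m(1−m)/s) ≈ z_{0.05} = -1.64, so s ≈ 0.64·0.36·(-1.64)²/(0.51−0.64)² = 36.9.
At s = 36.9: P(θ<0.51) ≈ 0.053. Adjusting to match 0.05 gives s ≈ 38.43.
So α = 0.64·38.43 ≈ 24.60, β = 0.36·38.43 ≈ 13.83.

α ≈ 24.60, β ≈ 13.83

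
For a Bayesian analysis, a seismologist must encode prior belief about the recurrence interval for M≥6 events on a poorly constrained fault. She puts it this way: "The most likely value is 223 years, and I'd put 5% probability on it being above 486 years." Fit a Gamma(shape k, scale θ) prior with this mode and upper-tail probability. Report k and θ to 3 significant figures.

Gamma(k,θ) with k>1 has mode (k−1)θ, so θ = 223/(k−1).
Need P(X < 486) = 0.95 with θ tied to k this way. Start at k = 2, θ = 223: P(X<486) ≈ 0.640.
Too low — raise k to concentrate. Iterating converges to k ≈ 5.54.
Then θ = 223/(5.54−1) ≈ 49.2.

k ≈ 5.54, θ ≈ 49.2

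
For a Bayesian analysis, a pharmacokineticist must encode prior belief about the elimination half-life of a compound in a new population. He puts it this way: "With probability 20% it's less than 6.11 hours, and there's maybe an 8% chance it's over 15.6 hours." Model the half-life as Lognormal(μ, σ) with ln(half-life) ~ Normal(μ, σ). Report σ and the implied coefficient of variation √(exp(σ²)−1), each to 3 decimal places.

If T ~ Lognormal(μ,σ) then ln T ~ Normal(μ,σ), so the p-quantile of ln T is μ + z_p·σ.
ln(6.11) = 1.81 and ln(15.6) = 2.747; z_{0.2} = -0.8416, z_{0.92} = 1.405.
σ = (2.747 − 1.81)/(1.405 − (-0.8416)) = 0.417.
μ = 1.81 − (-0.8416)·0.417 = 2.161.
CV = √(exp(σ²)−1) = √(exp(0.1741)−1) = 0.436.

σ ≈ 0.417, CV ≈ 0.436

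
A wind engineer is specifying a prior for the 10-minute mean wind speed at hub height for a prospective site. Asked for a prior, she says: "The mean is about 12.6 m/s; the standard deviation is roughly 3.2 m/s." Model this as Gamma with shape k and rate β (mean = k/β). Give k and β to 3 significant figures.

k ≈ 15.5, β ≈ 1.23

For Gamma(k, rate β): mean = k/β, variance = k/β², so CV = 1/√k.
CV = SD/mean = 3.2/12.6 = 0.254, hence k = 1/CV² = 15.5.
Then β = k/mean = 15.5/12.6 = 1.23.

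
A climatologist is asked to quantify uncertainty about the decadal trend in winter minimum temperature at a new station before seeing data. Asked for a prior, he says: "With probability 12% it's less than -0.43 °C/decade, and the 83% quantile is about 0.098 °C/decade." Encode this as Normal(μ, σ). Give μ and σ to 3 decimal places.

For Normal(μ,σ), the p-quantile is μ + z_p·σ. Here z_{0.12} = -1.175, z_{0.83} = 0.9542.
So -0.43 = μ − 1.175σ and 0.098 = μ + 0.9542σ.
Subtracting: σ = (0.098 − -0.43)/(0.9542 − (-1.175)) = 0.248.
Then μ = -0.43 − (-1.175)·0.248 = -0.139.

μ = -0.139, σ = 0.248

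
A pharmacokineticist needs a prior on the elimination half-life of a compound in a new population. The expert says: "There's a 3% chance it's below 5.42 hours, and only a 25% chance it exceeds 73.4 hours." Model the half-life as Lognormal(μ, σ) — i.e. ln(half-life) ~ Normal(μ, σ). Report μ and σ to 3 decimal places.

μ ≈ 3.608, σ ≈ 1.020

If T ~ Lognormal(μ,σ) then ln T ~ Normal(μ,σ), so the p-quantile of ln T is μ + z_p·σ.
ln(5.42) = 1.69 and ln(73.4) = 4.296; z_{0.03} = -1.881, z_{0.75} = 0.6745.
σ = (4.296 − 1.69)/(0.6745 − (-1.881)) = 1.020.
μ = 1.69 − (-1.881)·1.020 = 3.608.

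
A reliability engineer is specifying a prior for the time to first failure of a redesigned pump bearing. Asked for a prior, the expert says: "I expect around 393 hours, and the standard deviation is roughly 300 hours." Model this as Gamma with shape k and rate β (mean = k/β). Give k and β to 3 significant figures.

k ≈ 1.72, β ≈ 0.00437

For Gamma(k, rate β): mean = k/β, variance = k/β², so CV = 1/√k.
CV = SD/mean = 300/393 = 0.7634, hence k = 1/CV² = 1.72.
Then β = k/mean = 1.72/393 = 0.00437.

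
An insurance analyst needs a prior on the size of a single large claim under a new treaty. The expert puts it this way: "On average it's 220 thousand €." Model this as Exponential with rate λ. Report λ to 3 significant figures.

Exponential mean = 1/λ, so λ = 1/220.0 = 0.00455.

λ ≈ 0.00455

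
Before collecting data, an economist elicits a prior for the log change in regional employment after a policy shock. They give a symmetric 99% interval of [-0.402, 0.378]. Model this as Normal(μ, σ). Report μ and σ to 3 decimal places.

A symmetric 99% interval runs μ ± z·σ with z = 2.576.
Half-width = 0.39, so σ = 0.39/2.576 = 0.151.
μ is the interval midpoint, -0.012.

μ = -0.012, σ = 0.151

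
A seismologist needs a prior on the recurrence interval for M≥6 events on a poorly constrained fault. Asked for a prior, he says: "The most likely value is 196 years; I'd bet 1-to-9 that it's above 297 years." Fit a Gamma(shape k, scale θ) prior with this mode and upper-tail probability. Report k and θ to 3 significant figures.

Gamma(k,θ) with k>1 has mode (k−1)θ, so θ = 196/(k−1).
Need P(X < 297) = 0.9 with θ tied to k this way. Start at k = 2, θ = 196: P(X<297) ≈ 0.447.
Too low — raise k to concentrate. Iterating converges to k ≈ 11.8.
Then θ = 196/(11.8−1) ≈ 18.2.

k ≈ 11.8, θ ≈ 18.2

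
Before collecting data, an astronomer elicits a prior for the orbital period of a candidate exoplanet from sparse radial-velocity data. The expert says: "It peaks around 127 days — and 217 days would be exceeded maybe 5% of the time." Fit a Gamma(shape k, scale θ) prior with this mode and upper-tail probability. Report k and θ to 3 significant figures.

k ≈ 10.7, θ ≈ 13.1

Gamma(k,θ) with k>1 has mode (k−1)θ, so θ = 127/(k−1).
Need P(X < 217) = 0.95 with θ tied to k this way. Start at k = 2, θ = 127: P(X<217) ≈ 0.509.
Too low — raise k to concentrate. Iterating converges to k ≈ 10.7.
Then θ = 127/(10.7−1) ≈ 13.1.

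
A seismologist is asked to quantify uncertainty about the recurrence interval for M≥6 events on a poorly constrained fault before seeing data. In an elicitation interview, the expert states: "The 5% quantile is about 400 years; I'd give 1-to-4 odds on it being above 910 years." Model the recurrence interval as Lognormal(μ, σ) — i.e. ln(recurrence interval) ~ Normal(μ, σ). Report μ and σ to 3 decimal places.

If T ~ Lognormal(μ,σ) then ln T ~ Normal(μ,σ), so the p-quantile of ln T is μ + z_p·σ.
ln(400) = 5.991 and ln(910) = 6.813; z_{0.05} = -1.645, z_{0.8} = 0.8416.
σ = (6.813 − 5.991)/(0.8416 − (-1.645)) = 0.331.
μ = 5.991 − (-1.645)·0.331 = 6.535.

μ ≈ 6.535, σ ≈ 0.331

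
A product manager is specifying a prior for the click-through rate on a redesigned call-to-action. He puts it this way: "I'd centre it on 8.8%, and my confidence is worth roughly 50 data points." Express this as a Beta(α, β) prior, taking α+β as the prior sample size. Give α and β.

α = 4.4, β = 45.6

Under the effective-sample-size interpretation, Beta(α, β) has prior mean α/(α+β) and prior sample size α+β.
So α+β = 50 and α/(α+β) = 0.088, giving α = 0.088·50 = 4.4 and β = 50 − 4.4 = 45.6.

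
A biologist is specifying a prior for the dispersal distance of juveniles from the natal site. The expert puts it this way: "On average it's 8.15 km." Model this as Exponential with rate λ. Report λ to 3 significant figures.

Exponential mean = 1/λ, so λ = 1/8.15 = 0.123.

λ ≈ 0.123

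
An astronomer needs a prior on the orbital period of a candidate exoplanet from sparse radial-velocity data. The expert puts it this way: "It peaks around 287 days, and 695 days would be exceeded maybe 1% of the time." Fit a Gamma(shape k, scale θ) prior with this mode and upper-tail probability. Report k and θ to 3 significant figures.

k ≈ 7.04, θ ≈ 47.5

Gamma(k,θ) with k>1 has mode (k−1)θ, so θ = 287/(k−1).
Need P(X < 695) = 0.99 with θ tied to k this way. Start at k = 2, θ = 287: P(X<695) ≈ 0.696.
Too low — raise k to concentrate. Iterating converges to k ≈ 7.04.
Then θ = 287/(7.04−1) ≈ 47.5.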